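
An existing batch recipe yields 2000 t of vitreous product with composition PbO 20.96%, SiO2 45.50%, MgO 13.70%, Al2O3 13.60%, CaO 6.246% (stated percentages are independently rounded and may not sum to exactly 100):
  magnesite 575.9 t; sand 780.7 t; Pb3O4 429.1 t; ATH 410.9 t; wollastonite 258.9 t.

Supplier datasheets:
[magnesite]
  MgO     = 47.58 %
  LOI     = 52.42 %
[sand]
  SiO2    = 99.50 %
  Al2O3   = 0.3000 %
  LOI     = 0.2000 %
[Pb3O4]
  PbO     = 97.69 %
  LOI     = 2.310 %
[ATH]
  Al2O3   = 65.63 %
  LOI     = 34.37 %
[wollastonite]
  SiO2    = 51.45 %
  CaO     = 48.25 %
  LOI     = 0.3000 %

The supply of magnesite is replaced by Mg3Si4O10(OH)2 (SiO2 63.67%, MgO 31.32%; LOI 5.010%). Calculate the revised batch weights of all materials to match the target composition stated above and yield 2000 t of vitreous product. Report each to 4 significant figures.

Intermediates appear with 4-significant-digit rounding at each printed step; every computation holds full float precision all the way through; each reported figure is rounded a single time; the derived quantities, which include net glass mass, the five compositions, the yield, the totals, LOI, are rebuilt in exact precision, as set out in either problem or answer, from the batch weights at 2000 t of glass.
Per-oxide target masses for 2000 t vitreous product:
  PbO: 20.96% × 2000 = 419.2 t
  SiO2: 45.50% × 2000 = 910.0 t
  MgO: 13.70% × 2000 = 274.0 t
  Al2O3: 13.60% × 2000 = 272.0 t
  CaO: 6.246% × 2000 = 124.9 t
A balance pass over the oxides, working from each reported weight, under the basis named above (delivered sums recover each target exact up to rounding of places):
  PbO: 429.1·0.9769 = 419.2 t (target 419.2 t)
  SiO2: 874.8·0.6367 + 220.9·0.9950 + 258.9·0.5145 = 910.0 t (target 910.0 t)
  MgO: 874.8·0.3132 = 274.0 t (target 274.0 t)
  Al2O3: 220.9·0.003000 + 413.4·0.6563 = 272.0 t (target 272.0 t)
  CaO: 258.9·0.4825 = 124.9 t (target 124.9 t)
Mass balance on the glass: total charge less LOI = 2000 t (summing oxide targets gives 2000 t; versus the stated basis of 2000 t — rounding explains the deltas).
Adding the batch up: Σ batch = 2197 t; LOI loss = Σ batch·LOI = 197.0 t; yield, glass over the total, = 91.03%.

Revised batch per 2000 t vitreous product:
  Mg3Si4O10(OH)2: 874.8 t
  sand: 220.9 t
  Pb3O4: 429.1 t
  ATH: 413.4 t
  wollastonite: 258.9 t
Total batch = 2197 t; LOI loss = 197.0 t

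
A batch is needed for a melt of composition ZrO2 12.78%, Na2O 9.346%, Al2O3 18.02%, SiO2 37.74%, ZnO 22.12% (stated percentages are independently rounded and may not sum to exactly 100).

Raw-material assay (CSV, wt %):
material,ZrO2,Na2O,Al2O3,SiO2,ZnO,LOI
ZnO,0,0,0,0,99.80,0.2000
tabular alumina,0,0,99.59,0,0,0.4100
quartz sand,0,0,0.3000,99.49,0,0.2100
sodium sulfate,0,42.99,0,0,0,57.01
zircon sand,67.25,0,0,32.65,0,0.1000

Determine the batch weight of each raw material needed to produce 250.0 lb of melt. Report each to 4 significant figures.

Batch per 250.0 lb melt:
  ZnO: 55.41 lb
  tabular alumina: 45.00 lb
  quartz sand: 79.24 lb
  sodium sulfate: 54.35 lb
  zircon sand: 47.51 lb
Total batch = 281.5 lb; LOI loss = 31.49 lb; yield = 88.81%

Working values are displayed rounded to 4 significant digits on the page — the working math holds full precision all the way through. Every reported result is rounded once only — derived quantities, including LOI, glass mass, the yield, the totals, five oxide percentages, are recomputed from the batch weights for 250.0 lb of glass in full float precision, as given in the problem or the answer.
Target oxide masses per 250.0 lb melt:
  ZrO2: 12.78% × 250.0 = 31.95 lb
  Na2O: 9.346% × 250.0 = 23.36 lb
  Al2O3: 18.02% × 250.0 = 45.05 lb
  SiO2: 37.74% × 250.0 = 94.35 lb
  ZnO: 22.12% × 250.0 = 55.30 lb
Sums-versus-targets review using the reported weights, versus the basis set out (oxide sums agree with the targets given rounding of the digits):
  ZrO2: 47.51·0.6725 = 31.95 lb (target 31.95 lb)
  Na2O: 54.35·0.4299 = 23.37 lb (target 23.36 lb)
  Al2O3: 45.00·0.9959 + 79.24·0.003000 = 45.05 lb (target 45.05 lb)
  SiO2: 79.24·0.9949 + 47.51·0.3265 = 94.35 lb (target 94.35 lb)
  ZnO: 55.41·0.9980 = 55.30 lb (target 55.30 lb)
Mass balance on the glass: the batch minus its LOI: 250.0 lb (summing oxide targets gives 250.0 lb; stated basis 250.0 lb — deltas are rounding alone).
Adding the batch up: Σ batch = 281.5 lb; loss to ignition Σ batch·LOI = 31.49 lb; yield = glass ÷ total batch = 88.81%.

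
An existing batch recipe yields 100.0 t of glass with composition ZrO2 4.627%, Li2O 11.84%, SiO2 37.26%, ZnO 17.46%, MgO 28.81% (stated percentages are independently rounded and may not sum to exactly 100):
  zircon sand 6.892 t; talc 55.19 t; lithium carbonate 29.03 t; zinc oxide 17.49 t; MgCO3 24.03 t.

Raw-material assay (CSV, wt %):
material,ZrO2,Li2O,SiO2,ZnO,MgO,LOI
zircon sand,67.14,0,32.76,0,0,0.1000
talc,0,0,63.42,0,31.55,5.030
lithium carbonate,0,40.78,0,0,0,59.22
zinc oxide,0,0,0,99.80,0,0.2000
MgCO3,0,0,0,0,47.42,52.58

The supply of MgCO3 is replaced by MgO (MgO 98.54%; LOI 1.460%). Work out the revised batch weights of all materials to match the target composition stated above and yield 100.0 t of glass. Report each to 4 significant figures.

Revised batch per 100.0 t glass:
  zircon sand: 6.892 t
  talc: 55.19 t
  lithium carbonate: 29.03 t
  zinc oxide: 17.49 t
  MgO: 11.57 t
Total batch = 120.2 t; LOI loss = 20.18 t

Working values are displayed rounded off to 4 significant digits in the printout; the working math maintains exact precision through every step; exactly one rounding is applied to each reported figure — all derived quantities (ignition loss, glass mass, totals, yield, five oxide percentages) are re-derived at full float precision from the weighed amounts per 100.0 t of glass precisely as stated by the problem or answer text.
Oxide-by-oxide targets in 100.0 t glass:
  ZrO2: 4.627% × 100.0 = 4.627 t
  Li2O: 11.84% × 100.0 = 11.84 t
  SiO2: 37.26% × 100.0 = 37.26 t
  ZnO: 17.46% × 100.0 = 17.46 t
  MgO: 28.81% × 100.0 = 28.81 t
Checking each oxide sum working from each reported weight, under the basis named above (delivered sums recover each target once rounding is allowed for):
  ZrO2: 6.892·0.6714 = 4.627 t (target 4.627 t)
  Li2O: 29.03·0.4078 = 11.84 t (target 11.84 t)
  SiO2: 6.892·0.3276 + 55.19·0.6342 = 37.26 t (target 37.26 t)
  ZnO: 17.49·0.9980 = 17.46 t (target 17.46 t)
  MgO: 55.19·0.3155 + 11.57·0.9854 = 28.81 t (target 28.81 t)
Glass-mass sanity pass: batch Σ − ignition loss = 99.99 t (per-oxide target masses sum to 100.0 t; versus the stated basis of 100.0 t — differing by rounding only).
Total batch = Σ batch = 120.2 t; loss to ignition Σ batch·LOI = 20.18 t; the yield ratio, glass ÷ batch: 83.21%.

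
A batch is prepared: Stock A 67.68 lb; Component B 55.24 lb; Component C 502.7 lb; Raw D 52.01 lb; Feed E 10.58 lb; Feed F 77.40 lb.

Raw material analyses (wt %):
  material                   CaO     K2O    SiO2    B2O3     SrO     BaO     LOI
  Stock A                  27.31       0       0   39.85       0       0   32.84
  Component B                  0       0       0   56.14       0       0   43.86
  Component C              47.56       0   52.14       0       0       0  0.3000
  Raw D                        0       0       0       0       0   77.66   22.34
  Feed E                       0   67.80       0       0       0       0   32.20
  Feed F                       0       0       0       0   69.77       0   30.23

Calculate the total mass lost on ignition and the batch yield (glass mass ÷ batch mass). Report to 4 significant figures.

LOI loss = 86.39 lb; glass = 679.2 lb; yield = 88.72%

Each numeric step runs at full float precision at all times; working values appear, rounded to four significant figures, in the working. A single rounding finalizes every reported number; all derived quantities are computed from the weighed amounts at 679.2 lb of glass in full precision (net glass mass, totals, the yield, the six compositions, ignition loss), precisely as stated by the question or the answer.
Material-by-material LOI:
  Stock A: 67.68 × 0.3284 = 22.23 lb
  Component B: 55.24 × 0.4386 = 24.23 lb
  Component C: 502.7 × 0.003000 = 1.508 lb
  Raw D: 52.01 × 0.2234 = 11.62 lb
  Feed E: 10.58 × 0.3220 = 3.407 lb
  Feed F: 77.40 × 0.3023 = 23.40 lb
Total LOI = 86.39 lb
Glass = batch − LOI = 765.6 − 86.39 = 679.2 lb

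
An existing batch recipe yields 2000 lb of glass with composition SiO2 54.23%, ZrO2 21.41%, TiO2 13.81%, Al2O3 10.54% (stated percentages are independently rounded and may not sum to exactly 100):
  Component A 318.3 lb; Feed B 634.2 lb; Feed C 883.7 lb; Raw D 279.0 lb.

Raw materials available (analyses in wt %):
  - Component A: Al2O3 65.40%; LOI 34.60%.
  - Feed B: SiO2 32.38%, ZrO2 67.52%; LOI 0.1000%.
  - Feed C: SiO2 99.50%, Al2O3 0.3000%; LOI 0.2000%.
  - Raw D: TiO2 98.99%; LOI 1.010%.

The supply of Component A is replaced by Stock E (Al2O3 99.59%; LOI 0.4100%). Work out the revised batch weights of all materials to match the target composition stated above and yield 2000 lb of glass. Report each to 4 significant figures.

Revised batch per 2000 lb glass:
  Stock E: 209.0 lb
  Feed B: 634.2 lb
  Feed C: 883.7 lb
  Raw D: 279.0 lb
Total batch = 2006 lb; LOI loss = 6.076 lb

Full precision is kept at every stage. Intermediates are displayed, rounded to 4 significant digits, when written out. Each reported number is rounded once only. Derived quantities (ignition loss, four oxide percentages, the totals, yield, glass mass) are recomputed from the weighed amounts on 2000 lb of glass in full float precision exactly as printed in either problem or answer.
Per-oxide target masses for 2000 lb glass:
  SiO2: 54.23% × 2000 = 1085 lb
  ZrO2: 21.41% × 2000 = 428.2 lb
  TiO2: 13.81% × 2000 = 276.2 lb
  Al2O3: 10.54% × 2000 = 210.8 lb
Mass-balance tally per oxide given the weights on record, against the basis in use (oxide sums agree with the targets within answer rounding):
  SiO2: 634.2·0.3238 + 883.7·0.9950 = 1085 lb (target 1085 lb)
  ZrO2: 634.2·0.6752 = 428.2 lb (target 428.2 lb)
  TiO2: 279.0·0.9899 = 276.2 lb (target 276.2 lb)
  Al2O3: 209.0·0.9959 + 883.7·0.003000 = 210.8 lb (target 210.8 lb)
Auditing the glass mass value: net batch after ignition = 2000 lb (oxide target masses add up to 2000 lb; with the basis standing at 2000 lb — any gap is answer rounding).
Batch grand total — Σ batch = 2006 lb; loss to ignition Σ batch·LOI = 6.076 lb; yield, glass over the total, = 99.70%.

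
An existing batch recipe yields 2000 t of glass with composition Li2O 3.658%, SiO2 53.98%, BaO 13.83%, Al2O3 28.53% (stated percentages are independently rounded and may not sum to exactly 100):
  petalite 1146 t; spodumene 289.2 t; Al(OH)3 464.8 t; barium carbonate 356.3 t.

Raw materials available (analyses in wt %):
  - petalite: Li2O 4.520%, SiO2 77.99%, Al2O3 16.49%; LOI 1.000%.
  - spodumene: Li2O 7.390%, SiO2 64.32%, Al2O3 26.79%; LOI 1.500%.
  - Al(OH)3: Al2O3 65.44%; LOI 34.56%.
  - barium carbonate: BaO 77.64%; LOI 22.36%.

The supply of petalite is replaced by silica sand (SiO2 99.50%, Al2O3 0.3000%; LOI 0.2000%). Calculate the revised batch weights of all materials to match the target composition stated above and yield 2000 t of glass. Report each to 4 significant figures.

Revised batch per 2000 t glass:
  silica sand: 445.1 t
  spodumene: 990.0 t
  Al(OH)3: 464.6 t
  barium carbonate: 356.3 t
Total batch = 2256 t; LOI loss = 256.0 t

Full float precision is kept from start to finish. Values along the way are printed, rounded to 4 significant digits, between the steps. Each reported figure is rounded a single time — all derived quantities, which include yield, glass mass, four oxide percentages, the totals, LOI, are recomputed at full precision, exactly as printed in the question or the answer, using the weight values for 2000 t of glass.
Target oxide masses per 2000 t glass:
  Li2O: 3.658% × 2000 = 73.16 t
  SiO2: 53.98% × 2000 = 1080 t
  BaO: 13.83% × 2000 = 276.6 t
  Al2O3: 28.53% × 2000 = 570.6 t
Checking each oxide sum from the weights as reported, for the quoted basis mass (oxide sums agree with the targets given rounding of the digits):
  Li2O: 990.0·0.07390 = 73.16 t (target 73.16 t)
  SiO2: 445.1·0.9950 + 990.0·0.6432 = 1080 t (target 1080 t)
  BaO: 356.3·0.7764 = 276.6 t (target 276.6 t)
  Al2O3: 445.1·0.003000 + 990.0·0.2679 + 464.6·0.6544 = 570.6 t (target 570.6 t)
Glass mass check: batch Σ − ignition loss = 2000 t (targets for the oxides total 2000 t; stated basis 2000 t — rounding explains the deltas).
Batch total: Σ batch = 2256 t; LOI removed, Σ of batch·LOI: 256.0 t; yield, glass over the total, = 88.65%.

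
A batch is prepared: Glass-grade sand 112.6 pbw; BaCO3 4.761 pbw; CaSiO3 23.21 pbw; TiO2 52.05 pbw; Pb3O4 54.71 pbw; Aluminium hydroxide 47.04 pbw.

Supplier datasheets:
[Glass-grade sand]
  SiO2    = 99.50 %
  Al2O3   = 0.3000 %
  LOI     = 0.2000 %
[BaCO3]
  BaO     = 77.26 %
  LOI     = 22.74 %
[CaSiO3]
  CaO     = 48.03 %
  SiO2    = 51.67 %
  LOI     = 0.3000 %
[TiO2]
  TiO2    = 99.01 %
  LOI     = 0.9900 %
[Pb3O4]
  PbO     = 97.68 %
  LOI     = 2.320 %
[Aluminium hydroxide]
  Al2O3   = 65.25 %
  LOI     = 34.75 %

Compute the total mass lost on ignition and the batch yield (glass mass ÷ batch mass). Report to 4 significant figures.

The working math keeps exact precision throughout; working values are displayed, rounded to four significant figures, in the printout. Each reported number takes a single rounding. Derived quantities, which include ignition loss, yield, glass mass, six oxide percentages, the totals, are computed at full precision, precisely as stated by the problem or the answer, from the weighed amounts on 274.9 pbw of glass.
Per-material ignition loss:
  Glass-grade sand: 112.6 × 0.002000 = 0.2252 pbw
  BaCO3: 4.761 × 0.2274 = 1.083 pbw
  CaSiO3: 23.21 × 0.003000 = 0.06963 pbw
  TiO2: 52.05 × 0.009900 = 0.5153 pbw
  Pb3O4: 54.71 × 0.02320 = 1.269 pbw
  Aluminium hydroxide: 47.04 × 0.3475 = 16.35 pbw
Total LOI = 19.51 pbw
Glass = batch − LOI = 294.4 − 19.51 = 274.9 pbw

LOI loss = 19.51 pbw; glass = 274.9 pbw; yield = 93.37%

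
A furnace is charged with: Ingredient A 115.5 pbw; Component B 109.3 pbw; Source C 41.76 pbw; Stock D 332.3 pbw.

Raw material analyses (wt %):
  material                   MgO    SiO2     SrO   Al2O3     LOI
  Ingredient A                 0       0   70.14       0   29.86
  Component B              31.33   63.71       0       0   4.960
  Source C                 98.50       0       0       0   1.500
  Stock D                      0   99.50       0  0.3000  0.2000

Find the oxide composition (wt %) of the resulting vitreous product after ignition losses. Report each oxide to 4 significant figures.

Glass mass = 557.7 pbw (batch 598.9 − LOI 41.20).
Composition: MgO 13.52%, SiO2 71.78%, SrO 14.53%, Al2O3 0.1788%

The intermediate values are printed rounded to four significant digits as written; all arithmetic maintains full precision all the way through. A single rounding finalizes each reported result; the derived quantities (the four compositions, totals, yield, glass mass, ignition loss) are carried at full precision using the weight values for 557.7 pbw of glass as given in either problem or answer.
Delivered oxide masses:
  MgO: 109.3·0.3133 + 41.76·0.9850 = 75.38 pbw
  SiO2: 109.3·0.6371 + 332.3·0.9950 = 400.3 pbw
  SrO: 115.5·0.7014 = 81.01 pbw
  Al2O3: 332.3·0.003000 = 0.9969 pbw
LOI: 115.5·0.2986 + 109.3·0.04960 + 41.76·0.01500 + 332.3·0.002000 = 41.20 pbw
Net of LOI, the glass mass = 598.9 − 41.20 = 557.7 pbw (the oxide masses sum to this)
percent share: oxide ÷ glass, ×100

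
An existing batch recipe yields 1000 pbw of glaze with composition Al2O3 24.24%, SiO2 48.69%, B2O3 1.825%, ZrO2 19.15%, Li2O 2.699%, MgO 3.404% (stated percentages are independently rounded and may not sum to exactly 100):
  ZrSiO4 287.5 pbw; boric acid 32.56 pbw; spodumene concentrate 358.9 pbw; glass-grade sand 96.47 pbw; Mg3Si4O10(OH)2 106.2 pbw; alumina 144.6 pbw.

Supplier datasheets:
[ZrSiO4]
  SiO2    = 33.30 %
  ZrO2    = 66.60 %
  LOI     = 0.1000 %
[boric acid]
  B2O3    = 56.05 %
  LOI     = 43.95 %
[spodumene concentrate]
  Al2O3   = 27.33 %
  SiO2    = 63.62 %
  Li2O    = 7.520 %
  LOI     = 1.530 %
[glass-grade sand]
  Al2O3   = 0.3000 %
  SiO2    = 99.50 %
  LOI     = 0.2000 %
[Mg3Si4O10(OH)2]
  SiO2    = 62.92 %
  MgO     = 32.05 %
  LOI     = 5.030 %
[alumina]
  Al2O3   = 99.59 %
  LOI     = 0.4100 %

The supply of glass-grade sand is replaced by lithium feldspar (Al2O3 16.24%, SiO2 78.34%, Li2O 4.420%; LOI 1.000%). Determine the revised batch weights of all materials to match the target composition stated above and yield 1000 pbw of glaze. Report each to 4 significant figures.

Revised batch per 1000 pbw glaze:
  ZrSiO4: 287.5 pbw
  boric acid: 32.56 pbw
  spodumene concentrate: 221.1 pbw
  lithium feldspar: 234.4 pbw
  Mg3Si4O10(OH)2: 106.2 pbw
  alumina: 144.5 pbw
Total batch = 1026 pbw; LOI loss = 26.26 pbw

The whole derivation runs at full precision at all times. Intermediates are printed, rounded to 4 significant digits, within the worked lines; every reported number is rounded only once — the derived quantities are recomputed from the weighed amounts for 1000 pbw of glass in exact precision (the totals, net glass mass, ignition loss, yield, the six compositions), exactly as printed in the problem or answer text.
Target oxide masses per 1000 pbw glaze:
  Al2O3: 24.24% × 1000 = 242.4 pbw
  SiO2: 48.69% × 1000 = 486.9 pbw
  B2O3: 1.825% × 1000 = 18.25 pbw
  ZrO2: 19.15% × 1000 = 191.5 pbw
  Li2O: 2.699% × 1000 = 26.99 pbw
  MgO: 3.404% × 1000 = 34.04 pbw
Checking each oxide sum applying the batch weights above, at the basis given (target by target, the sums agree once rounding is allowed for):
  Al2O3: 221.1·0.2733 + 234.4·0.1624 + 144.5·0.9959 = 242.4 pbw (target 242.4 pbw)
  SiO2: 287.5·0.3330 + 221.1·0.6362 + 234.4·0.7834 + 106.2·0.6292 = 486.9 pbw (target 486.9 pbw)
  B2O3: 32.56·0.5605 = 18.25 pbw (target 18.25 pbw)
  ZrO2: 287.5·0.6660 = 191.5 pbw (target 191.5 pbw)
  Li2O: 221.1·0.07520 + 234.4·0.04420 = 26.99 pbw (target 26.99 pbw)
  MgO: 106.2·0.3205 = 34.04 pbw (target 34.04 pbw)
Mass balance on the glass: the batch minus its LOI: 1000 pbw (targets for the oxides total 1000 pbw; versus the stated basis of 1000 pbw — differing by rounding only).
Adding the batch up: Σ batch = 1026 pbw; LOI removed, Σ of batch·LOI: 26.26 pbw; as yield: glass ÷ batch → 97.44%.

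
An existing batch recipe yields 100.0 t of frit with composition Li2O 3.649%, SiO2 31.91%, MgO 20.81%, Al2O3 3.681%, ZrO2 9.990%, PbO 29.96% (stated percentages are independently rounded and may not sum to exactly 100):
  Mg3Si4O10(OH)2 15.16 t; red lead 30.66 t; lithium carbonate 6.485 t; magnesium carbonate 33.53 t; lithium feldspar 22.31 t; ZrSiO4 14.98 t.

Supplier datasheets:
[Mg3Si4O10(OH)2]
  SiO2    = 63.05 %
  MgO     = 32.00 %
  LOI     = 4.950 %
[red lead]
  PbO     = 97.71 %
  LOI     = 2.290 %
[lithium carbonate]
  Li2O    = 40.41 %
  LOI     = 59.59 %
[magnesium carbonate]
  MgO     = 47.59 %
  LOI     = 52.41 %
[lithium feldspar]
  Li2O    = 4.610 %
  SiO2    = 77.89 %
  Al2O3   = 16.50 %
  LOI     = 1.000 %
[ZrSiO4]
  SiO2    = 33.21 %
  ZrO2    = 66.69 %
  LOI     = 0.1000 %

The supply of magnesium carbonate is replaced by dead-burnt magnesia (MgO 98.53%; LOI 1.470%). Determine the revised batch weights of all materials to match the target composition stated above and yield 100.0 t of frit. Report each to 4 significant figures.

Full float precision is maintained at every stage — intermediates appear, with 4-significant-figure rounding, on the page — each reported result is rounded just once — derived quantities, including the six compositions, the totals, ignition loss, the yield, glass mass, are carried starting from the weights at 100.0 t of glass in full precision, exactly as printed in the question or the answer.
Target masses of each oxide per 100.0 t frit:
  Li2O: 3.649% × 100.0 = 3.649 t
  SiO2: 31.91% × 100.0 = 31.91 t
  MgO: 20.81% × 100.0 = 20.81 t
  Al2O3: 3.681% × 100.0 = 3.681 t
  ZrO2: 9.990% × 100.0 = 9.990 t
  PbO: 29.96% × 100.0 = 29.96 t
Checking each oxide sum working from each reported weight, for the quoted basis mass (sums match the target masses up to rounding of the answer):
  Li2O: 6.485·0.4041 + 22.31·0.04610 = 3.649 t (target 3.649 t)
  SiO2: 15.16·0.6305 + 22.31·0.7789 + 14.98·0.3321 = 31.91 t (target 31.91 t)
  MgO: 15.16·0.3200 + 16.20·0.9853 = 20.81 t (target 20.81 t)
  Al2O3: 22.31·0.1650 = 3.681 t (target 3.681 t)
  ZrO2: 14.98·0.6669 = 9.990 t (target 9.990 t)
  PbO: 30.66·0.9771 = 29.96 t (target 29.96 t)
The glass-mass cross-check: the batch minus its LOI: 100.0 t (the targets, summed, come to 100.0 t; basis as stated: 100.0 t — gaps are rounding artifacts).
Batch total: Σ batch = 105.8 t; ignition loss, Σ(batch × LOI) = 5.793 t; the yield ratio, glass ÷ batch: 94.52%.

Revised batch per 100.0 t frit:
  Mg3Si4O10(OH)2: 15.16 t
  red lead: 30.66 t
  lithium carbonate: 6.485 t
  dead-burnt magnesia: 16.20 t
  lithium feldspar: 22.31 t
  ZrSiO4: 14.98 t
Total batch = 105.8 t; LOI loss = 5.793 t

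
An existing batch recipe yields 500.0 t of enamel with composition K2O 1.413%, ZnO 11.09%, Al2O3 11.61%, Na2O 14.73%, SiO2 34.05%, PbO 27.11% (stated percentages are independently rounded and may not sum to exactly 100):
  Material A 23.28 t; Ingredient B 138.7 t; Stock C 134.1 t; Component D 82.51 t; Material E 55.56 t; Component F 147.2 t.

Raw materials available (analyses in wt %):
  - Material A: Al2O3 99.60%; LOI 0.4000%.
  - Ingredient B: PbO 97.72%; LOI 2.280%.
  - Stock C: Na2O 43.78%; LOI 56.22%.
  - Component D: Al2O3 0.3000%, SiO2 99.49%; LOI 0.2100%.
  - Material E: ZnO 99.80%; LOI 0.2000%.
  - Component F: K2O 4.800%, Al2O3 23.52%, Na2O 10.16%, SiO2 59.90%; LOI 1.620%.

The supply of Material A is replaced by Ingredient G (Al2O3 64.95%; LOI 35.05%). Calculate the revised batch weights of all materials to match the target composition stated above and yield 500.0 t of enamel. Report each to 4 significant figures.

Every computation carries exact precision through the solve; in-progress results are shown, rounded to four significant digits, in the working — a single rounding completes every reported result — derived quantities are computed at exact precision (the six compositions, yield, LOI, glass mass, the totals) using the weight values at 500.0 t of glass as given in the problem or the answer.
Oxide-by-oxide targets in 500.0 t enamel:
  K2O: 1.413% × 500.0 = 7.065 t
  ZnO: 11.09% × 500.0 = 55.45 t
  Al2O3: 11.61% × 500.0 = 58.05 t
  Na2O: 14.73% × 500.0 = 73.65 t
  SiO2: 34.05% × 500.0 = 170.2 t
  PbO: 27.11% × 500.0 = 135.6 t
A balance pass over the oxides, given the weights on record, at the basis given (delivered sums recover each target exact up to rounding of places):
  K2O: 147.2·0.04800 = 7.066 t (target 7.065 t)
  ZnO: 55.56·0.9980 = 55.45 t (target 55.45 t)
  Al2O3: 35.70·0.6495 + 82.51·0.003000 + 147.2·0.2352 = 58.06 t (target 58.05 t)
  Na2O: 134.1·0.4378 + 147.2·0.1016 = 73.66 t (target 73.65 t)
  SiO2: 82.51·0.9949 + 147.2·0.5990 = 170.3 t (target 170.2 t)
  PbO: 138.7·0.9772 = 135.5 t (target 135.6 t)
Glass-mass bookkeeping: the batch minus its LOI: 500.0 t (per-oxide target masses sum to 500.0 t; stated basis 500.0 t — a pure rounding effect).
Batch grand total — Σ batch = 593.8 t; loss to ignition Σ batch·LOI = 93.74 t; as yield: glass ÷ batch → 84.21%.

Revised batch per 500.0 t enamel:
  Ingredient G: 35.70 t
  Ingredient B: 138.7 t
  Stock C: 134.1 t
  Component D: 82.51 t
  Material E: 55.56 t
  Component F: 147.2 t
Total batch = 593.8 t; LOI loss = 93.74 t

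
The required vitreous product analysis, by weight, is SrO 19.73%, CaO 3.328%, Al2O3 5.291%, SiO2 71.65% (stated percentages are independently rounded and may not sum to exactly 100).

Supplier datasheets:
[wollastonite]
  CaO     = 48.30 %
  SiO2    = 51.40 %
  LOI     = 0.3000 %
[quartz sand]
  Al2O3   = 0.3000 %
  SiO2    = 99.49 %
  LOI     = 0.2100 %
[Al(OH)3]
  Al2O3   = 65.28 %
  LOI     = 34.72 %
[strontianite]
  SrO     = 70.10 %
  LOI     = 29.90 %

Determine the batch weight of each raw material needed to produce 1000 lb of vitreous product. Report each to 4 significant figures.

Working values appear with 4-significant-figure rounding in the working; each numeric step carries exact precision in every operation — each reported figure undergoes a single rounding; derived quantities (LOI, the four compositions, yield, glass mass, the totals) are computed in full float precision from the batch weights for 1000 lb of glass, as they appear in problem or answer.
Per-oxide target masses for 1000 lb vitreous product:
  SrO: 19.73% × 1000 = 197.3 lb
  CaO: 3.328% × 1000 = 33.28 lb
  Al2O3: 5.291% × 1000 = 52.91 lb
  SiO2: 71.65% × 1000 = 716.5 lb
Per-oxide balance check on the weights just shown, for the quoted basis mass (target by target, the sums agree exact up to rounding of places):
  SrO: 281.5·0.7010 = 197.3 lb (target 197.3 lb)
  CaO: 68.90·0.4830 = 33.28 lb (target 33.28 lb)
  Al2O3: 684.6·0.003000 + 77.90·0.6528 = 52.91 lb (target 52.91 lb)
  SiO2: 68.90·0.5140 + 684.6·0.9949 = 716.5 lb (target 716.5 lb)
Mass balance on the glass: batch total minus LOI = 1000 lb (targets for the oxides total 1000 lb; basis as stated: 1000 lb — rounding explains the deltas).
Adding the batch up: Σ batch = 1113 lb; Σ batch·LOI gives LOI loss = 112.9 lb; yield: glass divided by total = 89.86%.

Batch per 1000 lb vitreous product:
  wollastonite: 68.90 lb
  quartz sand: 684.6 lb
  Al(OH)3: 77.90 lb
  strontianite: 281.5 lb
Total batch = 1113 lb; LOI loss = 112.9 lb; yield = 89.86%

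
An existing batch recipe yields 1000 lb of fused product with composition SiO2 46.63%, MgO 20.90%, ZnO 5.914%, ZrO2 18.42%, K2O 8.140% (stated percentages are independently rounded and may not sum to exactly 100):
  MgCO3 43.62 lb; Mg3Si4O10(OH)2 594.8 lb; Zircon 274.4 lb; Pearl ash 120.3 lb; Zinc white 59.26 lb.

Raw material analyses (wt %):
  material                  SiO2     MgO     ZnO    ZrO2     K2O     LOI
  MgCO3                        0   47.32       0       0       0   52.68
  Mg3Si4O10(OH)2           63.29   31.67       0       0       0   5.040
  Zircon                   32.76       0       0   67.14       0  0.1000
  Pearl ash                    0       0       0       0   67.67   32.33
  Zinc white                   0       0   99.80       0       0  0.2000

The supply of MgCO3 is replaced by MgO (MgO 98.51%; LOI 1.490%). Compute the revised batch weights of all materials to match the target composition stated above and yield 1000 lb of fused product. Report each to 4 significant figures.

Every computation maintains full precision in every operation; mid-chain values are displayed rounded to four significant figures when written out; each reported result takes just one rounding. Derived quantities (LOI, five oxide percentages, totals, net glass mass, yield) are computed from the weighed amounts on 1000 lb of glass in full precision exactly as printed in the problem or answer text.
Oxide-by-oxide targets in 1000 lb fused product:
  SiO2: 46.63% × 1000 = 466.3 lb
  MgO: 20.90% × 1000 = 209.0 lb
  ZnO: 5.914% × 1000 = 59.14 lb
  ZrO2: 18.42% × 1000 = 184.2 lb
  K2O: 8.140% × 1000 = 81.40 lb
Oxide-by-oxide audit given the weights on record, versus the basis set out (summed amounts equal target values up to rounding of the answer):
  SiO2: 594.8·0.6329 + 274.4·0.3276 = 466.3 lb (target 466.3 lb)
  MgO: 20.95·0.9851 + 594.8·0.3167 = 209.0 lb (target 209.0 lb)
  ZnO: 59.26·0.9980 = 59.14 lb (target 59.14 lb)
  ZrO2: 274.4·0.6714 = 184.2 lb (target 184.2 lb)
  K2O: 120.3·0.6767 = 81.41 lb (target 81.40 lb)
Glass-mass sanity pass: the batch minus its LOI: 1000 lb (summing oxide targets gives 1000 lb; basis as stated: 1000 lb — deltas are rounding alone).
Summing the batch: Σ batch = 1070 lb; loss to ignition Σ batch·LOI = 69.58 lb; yield, glass over the total, = 93.50%.

Revised batch per 1000 lb fused product:
  MgO: 20.95 lb
  Mg3Si4O10(OH)2: 594.8 lb
  Zircon: 274.4 lb
  Pearl ash: 120.3 lb
  Zinc white: 59.26 lb
Total batch = 1070 lb; LOI loss = 69.58 lb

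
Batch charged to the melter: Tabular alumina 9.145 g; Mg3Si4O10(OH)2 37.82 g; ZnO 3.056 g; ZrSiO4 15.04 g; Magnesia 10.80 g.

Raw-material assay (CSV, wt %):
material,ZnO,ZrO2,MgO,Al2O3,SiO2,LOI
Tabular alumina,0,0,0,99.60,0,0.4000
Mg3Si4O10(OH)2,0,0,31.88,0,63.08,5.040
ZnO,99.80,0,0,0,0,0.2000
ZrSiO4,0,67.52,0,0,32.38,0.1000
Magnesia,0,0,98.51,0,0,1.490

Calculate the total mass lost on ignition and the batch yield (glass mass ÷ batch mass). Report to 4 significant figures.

LOI loss = 2.125 g; glass = 73.74 g; yield = 97.20%

Intermediates are shown rounded to 4 significant figures. The whole derivation runs at full float precision in all steps; each reported number is rounded exactly once. Derived quantities (five oxide percentages, yield, totals, LOI, glass mass) are computed starting from the weights at 73.74 g of glass in exact precision as quoted within the problem or answer text.
Ignition loss by material:
  Tabular alumina: 9.145 × 0.004000 = 0.03658 g
  Mg3Si4O10(OH)2: 37.82 × 0.05040 = 1.906 g
  ZnO: 3.056 × 0.002000 = 0.006112 g
  ZrSiO4: 15.04 × 0.001000 = 0.01504 g
  Magnesia: 10.80 × 0.01490 = 0.1609 g
Total LOI = 2.125 g
Glass = batch − LOI = 75.86 − 2.125 = 73.74 g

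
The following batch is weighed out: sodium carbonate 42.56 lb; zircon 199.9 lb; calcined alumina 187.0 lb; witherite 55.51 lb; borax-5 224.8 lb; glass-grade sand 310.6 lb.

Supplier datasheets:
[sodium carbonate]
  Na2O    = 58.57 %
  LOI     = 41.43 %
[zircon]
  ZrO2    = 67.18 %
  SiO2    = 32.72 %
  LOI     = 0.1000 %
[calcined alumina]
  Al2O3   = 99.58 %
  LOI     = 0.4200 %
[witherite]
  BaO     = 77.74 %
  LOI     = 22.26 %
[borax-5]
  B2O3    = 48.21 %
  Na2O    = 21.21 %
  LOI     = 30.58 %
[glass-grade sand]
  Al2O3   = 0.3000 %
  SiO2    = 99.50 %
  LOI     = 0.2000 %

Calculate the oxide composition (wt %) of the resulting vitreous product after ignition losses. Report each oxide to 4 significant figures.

Glass mass = 920.0 lb (batch 1020 − LOI 100.3).
Composition: Al2O3 20.34%, BaO 4.690%, ZrO2 14.60%, B2O3 11.78%, SiO2 40.70%, Na2O 7.892%

Each numeric step maintains full precision in every operation. Working values appear (rounded to 4 significant digits) in the printout; exactly one rounding goes into every reported result — derived quantities, including ignition loss, yield, net glass mass, the six compositions, totals, are rebuilt starting from the weights at 920.0 lb of glass at exact precision, exactly as printed in the problem or the answer.
What the batch supplies per oxide:
  Al2O3: 187.0·0.9958 + 310.6·0.003000 = 187.1 lb
  BaO: 55.51·0.7774 = 43.15 lb
  ZrO2: 199.9·0.6718 = 134.3 lb
  B2O3: 224.8·0.4821 = 108.4 lb
  SiO2: 199.9·0.3272 + 310.6·0.9950 = 374.5 lb
  Na2O: 42.56·0.5857 + 224.8·0.2121 = 72.61 lb
LOI: 42.56·0.4143 + 199.9·0.001000 + 187.0·0.004200 + 55.51·0.2226 + 224.8·0.3058 + 310.6·0.002000 = 100.3 lb
Net of LOI, the glass mass = 1020 − 100.3 = 920.0 lb (matching Σ of the oxides)
oxide / glass × 100 gives the wt %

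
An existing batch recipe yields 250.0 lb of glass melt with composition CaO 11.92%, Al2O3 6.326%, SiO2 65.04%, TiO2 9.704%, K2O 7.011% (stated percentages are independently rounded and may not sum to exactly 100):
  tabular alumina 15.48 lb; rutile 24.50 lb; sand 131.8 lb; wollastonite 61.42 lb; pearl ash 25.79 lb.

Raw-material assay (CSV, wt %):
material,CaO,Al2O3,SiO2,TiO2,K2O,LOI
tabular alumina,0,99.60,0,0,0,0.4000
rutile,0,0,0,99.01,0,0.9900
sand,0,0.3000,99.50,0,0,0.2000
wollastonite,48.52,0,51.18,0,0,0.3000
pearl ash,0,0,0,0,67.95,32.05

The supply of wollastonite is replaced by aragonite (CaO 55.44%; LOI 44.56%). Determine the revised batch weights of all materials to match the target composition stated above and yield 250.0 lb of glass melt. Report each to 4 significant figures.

Values along the way are shown rounded to 4 significant figures on the page. All internal work holds exact precision at each step — each reported number takes exactly one rounding; all derived quantities, which include net glass mass, totals, the five compositions, LOI, the yield, are computed in full precision, precisely as stated by problem or answer, from the batch weights on 250.0 lb of glass.
Target oxide masses per 250.0 lb glass melt:
  CaO: 11.92% × 250.0 = 29.80 lb
  Al2O3: 6.326% × 250.0 = 15.82 lb
  SiO2: 65.04% × 250.0 = 162.6 lb
  TiO2: 9.704% × 250.0 = 24.26 lb
  K2O: 7.011% × 250.0 = 17.53 lb
Sums-versus-targets review working from each reported weight, versus the basis set out (target by target, the sums agree inside rounding margins):
  CaO: 53.75·0.5544 = 29.80 lb (target 29.80 lb)
  Al2O3: 15.39·0.9960 + 163.4·0.003000 = 15.82 lb (target 15.82 lb)
  SiO2: 163.4·0.9950 = 162.6 lb (target 162.6 lb)
  TiO2: 24.50·0.9901 = 24.26 lb (target 24.26 lb)
  K2O: 25.79·0.6795 = 17.52 lb (target 17.53 lb)
Glass-mass bookkeeping: the batch minus its LOI: 250.0 lb (targets for the oxides total 250.0 lb; with the basis standing at 250.0 lb — gaps are rounding artifacts).
Total batch = Σ batch = 282.8 lb; loss to ignition Σ batch·LOI = 32.85 lb; yield = glass ÷ total batch = 88.39%.

Revised batch per 250.0 lb glass melt:
  tabular alumina: 15.39 lb
  rutile: 24.50 lb
  sand: 163.4 lb
  aragonite: 53.75 lb
  pearl ash: 25.79 lb
Total batch = 282.8 lb; LOI loss = 32.85 lb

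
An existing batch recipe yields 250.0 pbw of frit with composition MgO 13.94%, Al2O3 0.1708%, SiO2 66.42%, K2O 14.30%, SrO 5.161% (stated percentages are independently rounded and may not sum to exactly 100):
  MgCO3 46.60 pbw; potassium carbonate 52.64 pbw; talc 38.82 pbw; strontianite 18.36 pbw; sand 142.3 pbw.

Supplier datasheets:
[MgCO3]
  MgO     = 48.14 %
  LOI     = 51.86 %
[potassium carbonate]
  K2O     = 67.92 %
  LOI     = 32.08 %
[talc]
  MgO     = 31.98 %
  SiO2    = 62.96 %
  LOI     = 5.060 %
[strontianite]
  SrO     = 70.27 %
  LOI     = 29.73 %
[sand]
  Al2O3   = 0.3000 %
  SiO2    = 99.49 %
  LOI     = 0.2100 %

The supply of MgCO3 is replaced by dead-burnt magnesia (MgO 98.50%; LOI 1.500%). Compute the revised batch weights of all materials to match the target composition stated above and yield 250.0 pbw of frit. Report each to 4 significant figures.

Every computation carries full float precision all the way through. Values along the way appear, rounded to four significant figures, in the working — every reported figure includes exactly one rounding — all derived quantities (yield, ignition loss, totals, glass mass, the five compositions) are re-derived at exact precision from the weighed amounts for 250.0 pbw of glass, exactly as shown in the problem or answer text.
Target masses of each oxide per 250.0 pbw frit:
  MgO: 13.94% × 250.0 = 34.85 pbw
  Al2O3: 0.1708% × 250.0 = 0.4270 pbw
  SiO2: 66.42% × 250.0 = 166.0 pbw
  K2O: 14.30% × 250.0 = 35.75 pbw
  SrO: 5.161% × 250.0 = 12.90 pbw
Checking each oxide sum given the weights on record, against the basis in use (summed amounts equal target values exact up to rounding of places):
  MgO: 22.78·0.9850 + 38.82·0.3198 = 34.85 pbw (target 34.85 pbw)
  Al2O3: 142.3·0.003000 = 0.4269 pbw (target 0.4270 pbw)
  SiO2: 38.82·0.6296 + 142.3·0.9949 = 166.0 pbw (target 166.0 pbw)
  K2O: 52.64·0.6792 = 35.75 pbw (target 35.75 pbw)
  SrO: 18.36·0.7027 = 12.90 pbw (target 12.90 pbw)
Consistency of the glass mass: Σ batch − LOI loss = 249.9 pbw (the Σ of target masses is 250.0 pbw; the stated basis being 250.0 pbw — differing by rounding only).
Total batch = Σ batch = 274.9 pbw; LOI removed, Σ of batch·LOI: 24.95 pbw; as yield: glass ÷ batch → 90.92%.

Revised batch per 250.0 pbw frit:
  dead-burnt magnesia: 22.78 pbw
  potassium carbonate: 52.64 pbw
  talc: 38.82 pbw
  strontianite: 18.36 pbw
  sand: 142.3 pbw
Total batch = 274.9 pbw; LOI loss = 24.95 pbw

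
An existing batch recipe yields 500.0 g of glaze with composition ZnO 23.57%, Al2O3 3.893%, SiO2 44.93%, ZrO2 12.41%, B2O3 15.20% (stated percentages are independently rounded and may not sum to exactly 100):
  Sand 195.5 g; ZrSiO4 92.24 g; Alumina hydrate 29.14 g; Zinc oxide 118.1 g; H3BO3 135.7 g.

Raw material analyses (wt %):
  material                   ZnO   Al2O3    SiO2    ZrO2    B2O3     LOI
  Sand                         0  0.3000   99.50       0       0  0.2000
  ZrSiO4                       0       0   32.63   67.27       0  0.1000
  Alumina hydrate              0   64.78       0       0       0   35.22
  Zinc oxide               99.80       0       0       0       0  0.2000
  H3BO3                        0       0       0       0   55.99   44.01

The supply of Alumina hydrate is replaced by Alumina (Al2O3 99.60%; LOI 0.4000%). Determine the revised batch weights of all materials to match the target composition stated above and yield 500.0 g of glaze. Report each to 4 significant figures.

Every computation carries full float precision all the way through. In-progress results are printed (rounded to 4 significant digits) at each printed step; every reported value takes just one rounding. All derived quantities, including glass mass, LOI, five oxide percentages, totals, yield, are re-derived starting from the weights on 500.0 g of glass in full precision as given in problem or answer.
Target oxide masses per 500.0 g glaze:
  ZnO: 23.57% × 500.0 = 117.8 g
  Al2O3: 3.893% × 500.0 = 19.46 g
  SiO2: 44.93% × 500.0 = 224.6 g
  ZrO2: 12.41% × 500.0 = 62.05 g
  B2O3: 15.20% × 500.0 = 76.00 g
Balance tally, oxide-wise, per the reported batch figures, at the basis given (target by target, the sums agree once rounding is allowed for):
  ZnO: 118.1·0.9980 = 117.9 g (target 117.8 g)
  Al2O3: 195.5·0.003000 + 18.95·0.9960 = 19.46 g (target 19.46 g)
  SiO2: 195.5·0.9950 + 92.24·0.3263 = 224.6 g (target 224.6 g)
  ZrO2: 92.24·0.6727 = 62.05 g (target 62.05 g)
  B2O3: 135.7·0.5599 = 75.98 g (target 76.00 g)
Consistency of the glass mass: net batch after ignition = 500.0 g (the targets, summed, come to 500.0 g; stated basis 500.0 g — a pure rounding effect).
Adding the batch up: Σ batch = 560.5 g; loss to ignition Σ batch·LOI = 60.52 g; yield, glass over the total, = 89.20%.

Revised batch per 500.0 g glaze:
  Sand: 195.5 g
  ZrSiO4: 92.24 g
  Alumina: 18.95 g
  Zinc oxide: 118.1 g
  H3BO3: 135.7 g
Total batch = 560.5 g; LOI loss = 60.52 g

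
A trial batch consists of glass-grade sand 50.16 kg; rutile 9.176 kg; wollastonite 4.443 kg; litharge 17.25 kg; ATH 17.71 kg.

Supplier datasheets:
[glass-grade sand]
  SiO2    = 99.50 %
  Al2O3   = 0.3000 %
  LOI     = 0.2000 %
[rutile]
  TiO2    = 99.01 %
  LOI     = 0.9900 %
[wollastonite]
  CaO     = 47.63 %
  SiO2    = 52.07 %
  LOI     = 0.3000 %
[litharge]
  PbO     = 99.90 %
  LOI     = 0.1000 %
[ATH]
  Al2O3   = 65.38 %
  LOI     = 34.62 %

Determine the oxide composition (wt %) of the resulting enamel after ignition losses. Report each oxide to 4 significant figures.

Working values are displayed (rounded to 4 significant digits) in the working — the whole derivation runs at exact precision throughout — every reported value takes just one rounding. The derived quantities (LOI, net glass mass, the totals, yield, the five compositions) are rebuilt in full precision from the batch weights per 92.39 kg of glass as written in the problem or the answer.
Per-oxide mass from batch:
  CaO: 4.443·0.4763 = 2.116 kg
  TiO2: 9.176·0.9901 = 9.085 kg
  SiO2: 50.16·0.9950 + 4.443·0.5207 = 52.22 kg
  Al2O3: 50.16·0.003000 + 17.71·0.6538 = 11.73 kg
  PbO: 17.25·0.9990 = 17.23 kg
LOI: 50.16·0.002000 + 9.176·0.009900 + 4.443·0.003000 + 17.25·0.001000 + 17.71·0.3462 = 6.353 kg
Glass = total batch minus LOI = 98.74 − 6.353 = 92.39 kg (= Σ oxide masses)
percent by weight: oxide/glass ×100

Glass mass = 92.39 kg (batch 98.74 − LOI 6.353).
Composition: CaO 2.291%, TiO2 9.834%, SiO2 56.53%, Al2O3 12.70%, PbO 18.65%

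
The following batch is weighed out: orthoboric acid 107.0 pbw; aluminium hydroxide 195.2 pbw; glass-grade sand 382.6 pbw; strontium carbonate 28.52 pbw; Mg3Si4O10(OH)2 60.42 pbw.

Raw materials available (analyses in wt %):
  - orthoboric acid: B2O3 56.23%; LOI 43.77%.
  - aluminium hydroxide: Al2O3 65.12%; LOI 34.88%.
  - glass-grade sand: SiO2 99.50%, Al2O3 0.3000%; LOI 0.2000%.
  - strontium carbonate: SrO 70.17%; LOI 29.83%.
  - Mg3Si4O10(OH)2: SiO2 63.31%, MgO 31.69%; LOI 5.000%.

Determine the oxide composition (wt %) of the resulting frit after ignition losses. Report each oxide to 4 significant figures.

The whole derivation carries full float precision at every stage; values along the way are displayed, rounded to 4 significant digits, on the page; exactly one rounding lands on every reported number; all derived quantities (the totals, five oxide percentages, the yield, net glass mass, LOI) are computed from the weighed amounts for 646.5 pbw of glass at full float precision as written in the problem or the answer.
Oxide-by-oxide delivered mass:
  SiO2: 382.6·0.9950 + 60.42·0.6331 = 418.9 pbw
  MgO: 60.42·0.3169 = 19.15 pbw
  SrO: 28.52·0.7017 = 20.01 pbw
  Al2O3: 195.2·0.6512 + 382.6·0.003000 = 128.3 pbw
  B2O3: 107.0·0.5623 = 60.17 pbw
LOI: 107.0·0.4377 + 195.2·0.3488 + 382.6·0.002000 + 28.52·0.2983 + 60.42·0.05000 = 127.2 pbw
Resulting glass, batch − LOI: 773.7 − 127.2 = 646.5 pbw (equal to the oxide-mass sum)
oxide / glass × 100 gives the wt %

Glass mass = 646.5 pbw (batch 773.7 − LOI 127.2).
Composition: SiO2 64.80%, MgO 2.962%, SrO 3.095%, Al2O3 19.84%, B2O3 9.306%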